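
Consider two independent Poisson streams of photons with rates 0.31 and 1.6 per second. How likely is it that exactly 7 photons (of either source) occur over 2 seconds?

Independent Poisson processes superpose: combined rate λ = 0.31 + 1.6 = 1.91 per second.
Over the interval, μ = 1.91 × 2 = 3.82 (2 seconds).
P(N = 7) = e^(−3.82) · 3.82^7/7! ≈ 0.0516.

0.0516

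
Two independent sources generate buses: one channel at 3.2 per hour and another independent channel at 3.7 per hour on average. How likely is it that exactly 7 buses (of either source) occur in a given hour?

0.1489

Independent Poisson processes superpose: combined rate λ = 3.2 + 3.7 = 6.9 per hour.
So μ = 6.9.
P(N = 7) = e^(−6.9) · 6.9^7/7! ≈ 0.1489.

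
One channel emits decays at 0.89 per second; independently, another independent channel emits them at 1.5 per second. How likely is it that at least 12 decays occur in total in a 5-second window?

Independent Poisson processes superpose: combined rate λ = 0.89 + 1.5 = 2.39 per second.
Over the interval, μ = 2.39 × 5 = 11.95 (a 5-second window = 5 seconds).
P(N ≥ 12) = 1 − P(N ≤ 11) ≈ 0.5327.

0.5327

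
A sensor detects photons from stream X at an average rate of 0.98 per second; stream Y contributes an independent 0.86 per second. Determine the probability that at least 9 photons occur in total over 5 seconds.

Independent Poisson processes superpose: combined rate λ = 0.98 + 0.86 = 1.84 per second.
Over the interval, μ = 1.84 × 5 = 9.2 (5 seconds).
P(N ≥ 9) = 1 − P(N ≤ 8) ≈ 0.5704.

0.5704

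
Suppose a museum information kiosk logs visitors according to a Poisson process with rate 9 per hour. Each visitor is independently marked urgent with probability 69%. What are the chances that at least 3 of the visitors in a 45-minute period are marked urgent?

0.8434

Thinning: the visitors that are marked urgent themselves form a Poisson process with rate 0.69 × 9 = 6.21 per hour.
Over the interval, μ = 6.21 × 0.75 = 4.6575 (a 45-minute period = 0.75 hours).
P(N ≥ 3) = 1 − P(N ≤ 2) ≈ 0.8434.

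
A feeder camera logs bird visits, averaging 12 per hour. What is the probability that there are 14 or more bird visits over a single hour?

With mean μ = 12 per hour,
P(N ≥ 14) = 1 − P(N ≤ 13) = 1 − Σ_{j=0}^{13} e^(−μ) μ^j/j! ≈ 0.3185.

0.3185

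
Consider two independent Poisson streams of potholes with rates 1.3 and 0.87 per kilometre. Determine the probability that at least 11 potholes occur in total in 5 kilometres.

0.5221

Independent Poisson processes superpose: combined rate λ = 1.3 + 0.87 = 2.17 per kilometre.
Over the interval, μ = 2.17 × 5 = 10.85 (5 kilometres).
P(N ≥ 11) = 1 − P(N ≤ 10) ≈ 0.5221.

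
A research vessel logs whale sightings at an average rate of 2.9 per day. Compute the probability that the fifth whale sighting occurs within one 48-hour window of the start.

0.6873

Over the interval, μ = 2.9 × 2 = 5.8 (a 48-hour window = 2 days).
The fifth arrival falls in the interval iff at least 5 events occur there: P(S_5 ≤ t) = P(N ≥ 5) = 1 − P(N ≤ 4) ≈ 0.6873.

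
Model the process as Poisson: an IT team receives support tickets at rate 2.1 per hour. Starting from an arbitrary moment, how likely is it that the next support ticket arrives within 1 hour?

0.8775

Inter-arrival times are exponential with rate λ = 2.1 per hour.
P(T ≤ 1) = 1 − e^(−λt) = 1 − e^(−2.1 × 1) = 1 − e^(−2.1) ≈ 0.8775.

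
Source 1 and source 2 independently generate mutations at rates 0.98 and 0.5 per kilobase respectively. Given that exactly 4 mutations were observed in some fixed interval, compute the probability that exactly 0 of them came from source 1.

Given the total, each event is independently from source 1 with probability p = λ_1/(λ_1+λ_2) = 0.98/1.48 ≈ 0.6622.
So K ~ Binomial(4, 0.98/1.48): P(K = 0) = C(4,0) · (0.98/1.48)^0 · (0.5/1.48)^4 ≈ 0.0130.

0.0130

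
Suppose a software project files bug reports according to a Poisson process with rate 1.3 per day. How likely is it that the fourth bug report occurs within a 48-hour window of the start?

Over the interval, μ = 1.3 × 2 = 2.6 (a 48-hour window = 2 days).
The fourth arrival falls in the interval iff at least 4 events occur there: P(S_4 ≤ t) = P(N ≥ 4) = 1 − P(N ≤ 3) ≈ 0.2640.

0.2640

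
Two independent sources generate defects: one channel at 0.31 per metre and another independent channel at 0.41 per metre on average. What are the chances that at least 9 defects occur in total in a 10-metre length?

Independent Poisson processes superpose: combined rate λ = 0.31 + 0.41 = 0.72 per metre.
Over the interval, μ = 0.72 × 10 = 7.2 (a 10-metre length = 10 metres).
P(N ≥ 9) = 1 − P(N ≤ 8) ≈ 0.2973.

0.2973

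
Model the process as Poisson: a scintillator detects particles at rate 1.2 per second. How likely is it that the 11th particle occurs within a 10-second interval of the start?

Over the interval, μ = 1.2 × 10 = 12 (a 10-second interval = 10 seconds).
The 11th arrival falls in the interval iff at least 11 events occur there: P(S_11 ≤ t) = P(N ≥ 11) = 1 − P(N ≤ 10) ≈ 0.6528.

0.6528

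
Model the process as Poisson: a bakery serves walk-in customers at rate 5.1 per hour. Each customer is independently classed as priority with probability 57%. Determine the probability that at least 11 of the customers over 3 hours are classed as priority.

0.2615

Thinning: the customers that are classed as priority themselves form a Poisson process with rate 0.57 × 5.1 = 2.907 per hour.
Over the interval, μ = 2.907 × 3 = 8.721 (3 hours).
P(N ≥ 11) = 1 − P(N ≤ 10) ≈ 0.2615.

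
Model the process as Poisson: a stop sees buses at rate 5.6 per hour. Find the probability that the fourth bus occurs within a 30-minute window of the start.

Over the interval, μ = 5.6 × 0.5 = 2.8 (a 30-minute window = 0.5 hours).
The fourth arrival falls in the interval iff at least 4 events occur there: P(S_4 ≤ t) = P(N ≥ 4) = 1 − P(N ≤ 3) ≈ 0.3081.

0.3081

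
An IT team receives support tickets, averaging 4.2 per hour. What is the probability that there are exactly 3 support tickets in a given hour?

With mean μ = 4.2 per hour,
P(N = 3) = e^(−μ) μ^3/3! = e^(−4.2) · 4.2^3/6 ≈ 0.1852.

0.1852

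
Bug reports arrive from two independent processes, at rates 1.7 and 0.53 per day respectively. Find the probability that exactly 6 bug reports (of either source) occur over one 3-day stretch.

Independent Poisson processes superpose: combined rate λ = 1.7 + 0.53 = 2.23 per day.
Over the interval, μ = 2.23 × 3 = 6.69 (a 3-day stretch = 3 days).
P(N = 6) = e^(−6.69) · 6.69^6/6! ≈ 0.1548.

0.1548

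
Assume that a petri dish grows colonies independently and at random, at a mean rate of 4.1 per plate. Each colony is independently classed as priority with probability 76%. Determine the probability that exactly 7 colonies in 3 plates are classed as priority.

Thinning: the colonies that are classed as priority themselves form a Poisson process with rate 0.76 × 4.1 = 3.116 per plate.
Over the interval, μ = 3.116 × 3 = 9.348 (3 plates).
P(N = 7) = e^(−9.348) · 9.348^7/7! ≈ 0.1078.

0.1078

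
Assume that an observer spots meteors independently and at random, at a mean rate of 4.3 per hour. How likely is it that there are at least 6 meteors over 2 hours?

Over the interval, μ = 4.3 × 2 = 8.6 (2 hours).
P(N ≥ 6) = 1 − P(N ≤ 5) = 1 − Σ_{j=0}^{5} e^(−μ) μ^j/j! ≈ 0.8578.

0.8578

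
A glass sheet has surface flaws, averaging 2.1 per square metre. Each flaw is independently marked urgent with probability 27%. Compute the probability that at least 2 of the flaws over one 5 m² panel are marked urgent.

Thinning: the flaws that are marked urgent themselves form a Poisson process with rate 0.27 × 2.1 = 0.567 per square metre.
Over the interval, μ = 0.567 × 5 = 2.835 (a 5 m² panel = 5 square metres).
P(N ≥ 2) = 1 − P(N ≤ 1) ≈ 0.7748.

0.7748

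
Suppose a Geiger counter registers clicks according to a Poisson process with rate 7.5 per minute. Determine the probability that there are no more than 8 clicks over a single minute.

With mean μ = 7.5 per minute,
P(N ≤ 8) = Σ_{j=0}^{8} e^(−μ) μ^j/j! ≈ 0.6620.

0.6620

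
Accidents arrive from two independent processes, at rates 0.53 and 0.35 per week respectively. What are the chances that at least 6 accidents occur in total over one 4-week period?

Independent Poisson processes superpose: combined rate λ = 0.53 + 0.35 = 0.88 per week.
Over the interval, μ = 0.88 × 4 = 3.52 (a 4-week period = 4 weeks).
P(N ≥ 6) = 1 − P(N ≤ 5) ≈ 0.1450.

0.1450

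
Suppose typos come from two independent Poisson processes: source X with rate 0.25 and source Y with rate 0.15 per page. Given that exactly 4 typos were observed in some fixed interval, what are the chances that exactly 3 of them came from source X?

Given the total, each event is independently from source X with probability p = λ_X/(λ_X+λ_Y) = 0.25/0.4 = 0.6250.
So K ~ Binomial(4, 0.25/0.4): P(K = 3) = C(4,3) · (0.25/0.4)^3 · (0.15/0.4)^1 ≈ 0.3662.

0.3662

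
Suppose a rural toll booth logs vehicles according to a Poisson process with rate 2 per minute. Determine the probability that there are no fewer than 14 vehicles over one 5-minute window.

Over the interval, μ = 2 × 5 = 10 (a 5-minute window = 5 minutes).
P(N ≥ 14) = 1 − P(N ≤ 13) = 1 − Σ_{j=0}^{13} e^(−μ) μ^j/j! ≈ 0.1355.

0.1355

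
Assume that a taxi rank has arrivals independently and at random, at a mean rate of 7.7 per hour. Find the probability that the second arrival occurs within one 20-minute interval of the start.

Over the interval, μ = 7.7 × 1/3 ≈ 2.56667 (a 20-minute interval = 1/3 hours).
The second arrival falls in the interval iff at least 2 events occur there: P(S_2 ≤ t) = P(N ≥ 2) = 1 − P(N ≤ 1) ≈ 0.7261.

0.7261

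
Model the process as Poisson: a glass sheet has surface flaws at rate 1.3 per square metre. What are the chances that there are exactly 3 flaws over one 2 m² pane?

0.2176

Over the interval, μ = 1.3 × 2 = 2.6 (a 2 m² pane = 2 square metres).
P(N = 3) = e^(−μ) μ^3/3! = e^(−2.6) · 2.6^3/6 ≈ 0.2176.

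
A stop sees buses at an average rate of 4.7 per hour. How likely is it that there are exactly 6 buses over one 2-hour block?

Over the interval, μ = 4.7 × 2 = 9.4 (a 2-hour block = 2 hours).
P(N = 6) = e^(−μ) μ^6/6! = e^(−9.4) · 9.4^6/720 ≈ 0.0793.

0.0793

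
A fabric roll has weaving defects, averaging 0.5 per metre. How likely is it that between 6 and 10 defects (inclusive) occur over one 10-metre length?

Over the interval, μ = 0.5 × 10 = 5 (a 10-metre length = 10 metres).
P(6 ≤ N ≤ 10) = Σ_{j=6}^{10} e^(−5) · 5^j/j! ≈ 0.3703.

0.3703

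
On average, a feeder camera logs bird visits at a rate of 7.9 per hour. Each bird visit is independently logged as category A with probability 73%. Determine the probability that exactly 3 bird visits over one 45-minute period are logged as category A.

Thinning: the bird visits that are logged as category A themselves form a Poisson process with rate 0.73 × 7.9 = 5.767 per hour.
Over the interval, μ = 5.767 × 0.75 = 4.32525 (a 45-minute period = 0.75 hours).
P(N = 3) = e^(−4.32525) · 4.32525^3/3! ≈ 0.1784.

0.1784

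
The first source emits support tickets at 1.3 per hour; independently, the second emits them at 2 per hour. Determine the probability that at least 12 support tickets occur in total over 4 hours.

Independent Poisson processes superpose: combined rate λ = 1.3 + 2 = 3.3 per hour.
Over the interval, μ = 3.3 × 4 = 13.2 (4 hours).
P(N ≥ 12) = 1 − P(N ≤ 11) ≈ 0.6668.

0.6668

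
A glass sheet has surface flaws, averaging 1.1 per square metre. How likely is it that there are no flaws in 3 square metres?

0.0369

Over the interval, μ = 1.1 × 3 = 3.3 (3 square metres).
P(N = 0) = e^(−μ) μ^0/0! = e^(−3.3) · 3.3^0/1 ≈ 0.0369.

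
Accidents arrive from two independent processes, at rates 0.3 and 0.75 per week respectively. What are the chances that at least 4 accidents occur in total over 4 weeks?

Independent Poisson processes superpose: combined rate λ = 0.3 + 0.75 = 1.05 per week.
Over the interval, μ = 1.05 × 4 = 4.2 (4 weeks).
P(N ≥ 4) = 1 − P(N ≤ 3) ≈ 0.6046.

0.6046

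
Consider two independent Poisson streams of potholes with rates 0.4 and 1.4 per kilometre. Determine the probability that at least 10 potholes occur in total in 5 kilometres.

Independent Poisson processes superpose: combined rate λ = 0.4 + 1.4 = 1.8 per kilometre.
Over the interval, μ = 1.8 × 5 = 9 (5 kilometres).
P(N ≥ 10) = 1 − P(N ≤ 9) ≈ 0.4126.

0.4126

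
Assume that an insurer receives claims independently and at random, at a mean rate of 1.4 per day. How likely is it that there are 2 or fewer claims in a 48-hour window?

0.4695

Over the interval, μ = 1.4 × 2 = 2.8 (a 48-hour window = 2 days).
P(N ≤ 2) = Σ_{j=0}^{2} e^(−μ) μ^j/j! ≈ 0.4695.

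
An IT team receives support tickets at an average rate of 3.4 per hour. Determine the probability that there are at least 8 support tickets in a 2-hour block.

Over the interval, μ = 3.4 × 2 = 6.8 (a 2-hour block = 2 hours).
P(N ≥ 8) = 1 − P(N ≤ 7) = 1 − Σ_{j=0}^{7} e^(−μ) μ^j/j! ≈ 0.3715.

0.3715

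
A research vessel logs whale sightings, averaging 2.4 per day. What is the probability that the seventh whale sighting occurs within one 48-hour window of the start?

0.2092

Over the interval, μ = 2.4 × 2 = 4.8 (a 48-hour window = 2 days).
The seventh arrival falls in the interval iff at least 7 events occur there: P(S_7 ≤ t) = P(N ≥ 7) = 1 − P(N ≤ 6) ≈ 0.2092.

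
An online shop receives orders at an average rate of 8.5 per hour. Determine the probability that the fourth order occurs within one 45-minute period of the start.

Over the interval, μ = 8.5 × 0.75 = 6.375 (a 45-minute period = 0.75 hours).
The fourth arrival falls in the interval iff at least 4 events occur there: P(S_4 ≤ t) = P(N ≥ 4) = 1 − P(N ≤ 3) ≈ 0.8793.

0.8793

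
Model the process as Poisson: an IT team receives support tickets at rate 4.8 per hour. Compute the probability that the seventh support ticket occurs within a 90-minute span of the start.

Over the interval, μ = 4.8 × 1.5 = 7.2 (a 90-minute span = 1.5 hours).
The seventh arrival falls in the interval iff at least 7 events occur there: P(S_7 ≤ t) = P(N ≥ 7) = 1 − P(N ≤ 6) ≈ 0.5796.

0.5796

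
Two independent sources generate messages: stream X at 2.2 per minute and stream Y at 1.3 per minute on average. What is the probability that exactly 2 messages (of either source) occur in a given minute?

0.1850

Independent Poisson processes superpose: combined rate λ = 2.2 + 1.3 = 3.5 per minute.
So μ = 3.5.
P(N = 2) = e^(−3.5) · 3.5^2/2! ≈ 0.1850.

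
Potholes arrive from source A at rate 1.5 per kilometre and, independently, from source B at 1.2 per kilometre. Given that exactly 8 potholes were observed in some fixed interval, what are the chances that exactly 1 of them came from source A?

0.0152

Given the total, each event is independently from source A with probability p = λ_A/(λ_A+λ_B) = 1.5/2.7 ≈ 0.5556.
So K ~ Binomial(8, 1.5/2.7): P(K = 1) = C(8,1) · (1.5/2.7)^1 · (1.2/2.7)^7 ≈ 0.0152.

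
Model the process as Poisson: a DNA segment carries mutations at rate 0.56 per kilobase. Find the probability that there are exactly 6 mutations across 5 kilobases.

0.0407

Over the interval, μ = 0.56 × 5 = 2.8 (5 kilobases).
P(N = 6) = e^(−μ) μ^6/6! = e^(−2.8) · 2.8^6/720 ≈ 0.0407.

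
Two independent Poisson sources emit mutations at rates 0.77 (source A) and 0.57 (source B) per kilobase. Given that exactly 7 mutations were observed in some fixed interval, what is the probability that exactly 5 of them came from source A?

0.2381

Given the total, each event is independently from source A with probability p = λ_A/(λ_A+λ_B) = 0.77/1.34 ≈ 0.5746.
So K ~ Binomial(7, 0.77/1.34): P(K = 5) = C(7,5) · (0.77/1.34)^5 · (0.57/1.34)^2 ≈ 0.2381.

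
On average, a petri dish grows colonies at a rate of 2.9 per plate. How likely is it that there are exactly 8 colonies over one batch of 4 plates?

Over the interval, μ = 2.9 × 4 = 11.6 (a batch of 4 plates = 4 plates).
P(N = 8) = e^(−μ) μ^8/8! = e^(−11.6) · 11.6^8/40320 ≈ 0.0745.

0.0745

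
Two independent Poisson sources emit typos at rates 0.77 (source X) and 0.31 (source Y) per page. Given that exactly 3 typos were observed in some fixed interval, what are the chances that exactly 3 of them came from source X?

0.3624

Given the total, each event is independently from source X with probability p = λ_X/(λ_X+λ_Y) = 0.77/1.08 ≈ 0.7130.
So K ~ Binomial(3, 0.77/1.08): P(K = 3) = C(3,3) · (0.77/1.08)^3 · (0.31/1.08)^0 ≈ 0.3624.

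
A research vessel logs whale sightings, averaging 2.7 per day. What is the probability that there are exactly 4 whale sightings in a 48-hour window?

Over the interval, μ = 2.7 × 2 = 5.4 (a 48-hour window = 2 days).
P(N = 4) = e^(−μ) μ^4/4! = e^(−5.4) · 5.4^4/24 ≈ 0.1600.

0.1600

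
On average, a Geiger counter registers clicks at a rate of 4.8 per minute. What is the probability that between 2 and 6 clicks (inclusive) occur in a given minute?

0.7431

With mean μ = 4.8 per minute,
P(2 ≤ N ≤ 6) = Σ_{j=2}^{6} e^(−4.8) · 4.8^j/j! ≈ 0.7431.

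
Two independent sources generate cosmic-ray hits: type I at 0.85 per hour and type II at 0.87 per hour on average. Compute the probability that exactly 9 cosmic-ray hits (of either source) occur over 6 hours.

0.1206

Independent Poisson processes superpose: combined rate λ = 0.85 + 0.87 = 1.72 per hour.
Over the interval, μ = 1.72 × 6 = 10.32 (6 hours).
P(N = 9) = e^(−10.32) · 10.32^9/9! ≈ 0.1206.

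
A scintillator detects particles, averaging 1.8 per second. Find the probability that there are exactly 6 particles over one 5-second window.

0.0911

Over the interval, μ = 1.8 × 5 = 9 (a 5-second window = 5 seconds).
P(N = 6) = e^(−μ) μ^6/6! = e^(−9) · 9^6/720 ≈ 0.0911.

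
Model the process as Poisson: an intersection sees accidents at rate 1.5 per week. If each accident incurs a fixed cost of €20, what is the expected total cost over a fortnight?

€60

E[N] = 1.5 × 2 = 3 (a fortnight = 2 weeks); E[cost] = 3 × €20 = €60.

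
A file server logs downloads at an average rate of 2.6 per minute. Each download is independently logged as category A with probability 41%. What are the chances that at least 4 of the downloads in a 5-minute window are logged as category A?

Thinning: the downloads that are logged as category A themselves form a Poisson process with rate 0.41 × 2.6 = 1.066 per minute.
Over the interval, μ = 1.066 × 5 = 5.33 (a 5-minute window = 5 minutes).
P(N ≥ 4) = 1 − P(N ≤ 3) ≈ 0.7783.

0.7783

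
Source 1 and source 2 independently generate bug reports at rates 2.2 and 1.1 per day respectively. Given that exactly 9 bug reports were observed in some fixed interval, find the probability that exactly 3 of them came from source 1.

Given the total, each event is independently from source 1 with probability p = λ_1/(λ_1+λ_2) = 2.2/3.3 ≈ 0.6667.
So K ~ Binomial(9, 2.2/3.3): P(K = 3) = C(9,3) · (2.2/3.3)^3 · (1.1/3.3)^6 ≈ 0.0341.

0.0341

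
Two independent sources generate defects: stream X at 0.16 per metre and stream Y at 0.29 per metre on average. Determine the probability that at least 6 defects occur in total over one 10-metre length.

Independent Poisson processes superpose: combined rate λ = 0.16 + 0.29 = 0.45 per metre.
Over the interval, μ = 0.45 × 10 = 4.5 (a 10-metre length = 10 metres).
P(N ≥ 6) = 1 − P(N ≤ 5) ≈ 0.2971.

0.2971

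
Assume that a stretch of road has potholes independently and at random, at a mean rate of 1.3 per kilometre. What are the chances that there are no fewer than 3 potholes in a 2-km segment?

Over the interval, μ = 1.3 × 2 = 2.6 (a 2-km segment = 2 kilometres).
P(N ≥ 3) = 1 − P(N ≤ 2) = 1 − Σ_{j=0}^{2} e^(−μ) μ^j/j! ≈ 0.4816.

0.4816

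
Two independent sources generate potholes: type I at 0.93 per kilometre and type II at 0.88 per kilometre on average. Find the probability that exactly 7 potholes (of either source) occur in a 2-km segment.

Independent Poisson processes superpose: combined rate λ = 0.93 + 0.88 = 1.81 per kilometre.
Over the interval, μ = 1.81 × 2 = 3.62 (a 2-km segment = 2 kilometres).
P(N = 7) = e^(−3.62) · 3.62^7/7! ≈ 0.0433.

0.0433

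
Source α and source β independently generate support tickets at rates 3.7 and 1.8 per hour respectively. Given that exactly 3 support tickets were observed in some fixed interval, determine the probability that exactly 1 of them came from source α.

Given the total, each event is independently from source α with probability p = λ_α/(λ_α+λ_β) = 3.7/5.5 ≈ 0.6727.
So K ~ Binomial(3, 3.7/5.5): P(K = 1) = C(3,1) · (3.7/5.5)^1 · (1.8/5.5)^2 ≈ 0.2162.

0.2162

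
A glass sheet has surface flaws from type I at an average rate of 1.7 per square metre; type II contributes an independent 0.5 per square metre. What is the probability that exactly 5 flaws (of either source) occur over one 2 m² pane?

Independent Poisson processes superpose: combined rate λ = 1.7 + 0.5 = 2.2 per square metre.
Over the interval, μ = 2.2 × 2 = 4.4 (a 2 m² pane = 2 square metres).
P(N = 5) = e^(−4.4) · 4.4^5/5! ≈ 0.1687.

0.1687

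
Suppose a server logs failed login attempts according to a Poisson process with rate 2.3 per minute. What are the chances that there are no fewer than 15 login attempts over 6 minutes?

0.4084

Over the interval, μ = 2.3 × 6 = 13.8 (6 minutes).
P(N ≥ 15) = 1 − P(N ≤ 14) = 1 − Σ_{j=0}^{14} e^(−μ) μ^j/j! ≈ 0.4084.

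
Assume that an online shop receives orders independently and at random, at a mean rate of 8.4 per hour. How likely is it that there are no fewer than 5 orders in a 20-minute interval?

Over the interval, μ = 8.4 × 1/3 = 2.8 (a 20-minute interval = 1/3 hours).
P(N ≥ 5) = 1 − P(N ≤ 4) = 1 − Σ_{j=0}^{4} e^(−μ) μ^j/j! ≈ 0.1523.

0.1523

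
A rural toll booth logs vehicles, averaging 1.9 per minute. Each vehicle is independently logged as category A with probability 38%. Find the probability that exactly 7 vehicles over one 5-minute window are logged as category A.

Thinning: the vehicles that are logged as category A themselves form a Poisson process with rate 0.38 × 1.9 = 0.722 per minute.
Over the interval, μ = 0.722 × 5 = 3.61 (a 5-minute window = 5 minutes).
P(N = 7) = e^(−3.61) · 3.61^7/7! ≈ 0.0429.

0.0429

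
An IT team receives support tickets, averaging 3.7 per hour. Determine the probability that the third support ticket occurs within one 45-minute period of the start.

Over the interval, μ = 3.7 × 0.75 = 2.775 (a 45-minute period = 0.75 hours).
The third arrival falls in the interval iff at least 3 events occur there: P(S_3 ≤ t) = P(N ≥ 3) = 1 − P(N ≤ 2) ≈ 0.5246.

0.5246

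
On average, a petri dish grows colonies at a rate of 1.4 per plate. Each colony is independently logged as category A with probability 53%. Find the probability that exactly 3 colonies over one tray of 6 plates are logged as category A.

Thinning: the colonies that are logged as category A themselves form a Poisson process with rate 0.53 × 1.4 = 0.742 per plate.
Over the interval, μ = 0.742 × 6 = 4.452 (a tray of 6 plates = 6 plates).
P(N = 3) = e^(−4.452) · 4.452^3/3! ≈ 0.1714.

0.1714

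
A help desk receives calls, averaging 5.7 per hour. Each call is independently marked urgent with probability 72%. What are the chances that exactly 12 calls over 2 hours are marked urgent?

0.0532

Thinning: the calls that are marked urgent themselves form a Poisson process with rate 0.72 × 5.7 = 4.104 per hour.
Over the interval, μ = 4.104 × 2 = 8.208 (2 hours).
P(N = 12) = e^(−8.208) · 8.208^12/12! ≈ 0.0532.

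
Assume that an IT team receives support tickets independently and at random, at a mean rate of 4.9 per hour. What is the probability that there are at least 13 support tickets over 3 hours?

Over the interval, μ = 4.9 × 3 = 14.7 (3 hours).
P(N ≥ 13) = 1 − P(N ≤ 12) = 1 − Σ_{j=0}^{12} e^(−μ) μ^j/j! ≈ 0.7068.

0.7068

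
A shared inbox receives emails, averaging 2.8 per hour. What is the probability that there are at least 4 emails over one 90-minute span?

0.6046

Over the interval, μ = 2.8 × 1.5 = 4.2 (a 90-minute span = 1.5 hours).
P(N ≥ 4) = 1 − P(N ≤ 3) = 1 − Σ_{j=0}^{3} e^(−μ) μ^j/j! ≈ 0.6046.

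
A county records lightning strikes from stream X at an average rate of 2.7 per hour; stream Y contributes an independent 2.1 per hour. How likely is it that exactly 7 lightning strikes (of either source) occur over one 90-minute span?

Independent Poisson processes superpose: combined rate λ = 2.7 + 2.1 = 4.8 per hour.
Over the interval, μ = 4.8 × 1.5 = 7.2 (a 90-minute span = 1.5 hours).
P(N = 7) = e^(−7.2) · 7.2^7/7! ≈ 0.1486.

0.1486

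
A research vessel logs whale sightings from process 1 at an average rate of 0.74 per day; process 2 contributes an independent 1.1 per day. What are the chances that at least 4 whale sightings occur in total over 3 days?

Independent Poisson processes superpose: combined rate λ = 0.74 + 1.1 = 1.84 per day.
Over the interval, μ = 1.84 × 3 = 5.52 (3 days).
P(N ≥ 4) = 1 − P(N ≤ 3) ≈ 0.8006.

0.8006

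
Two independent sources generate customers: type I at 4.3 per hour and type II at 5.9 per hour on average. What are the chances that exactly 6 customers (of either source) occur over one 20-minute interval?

Independent Poisson processes superpose: combined rate λ = 4.3 + 5.9 = 10.2 per hour.
Over the interval, μ = 10.2 × 1/3 = 3.4 (a 20-minute interval = 1/3 hours).
P(N = 6) = e^(−3.4) · 3.4^6/6! ≈ 0.0716.

0.0716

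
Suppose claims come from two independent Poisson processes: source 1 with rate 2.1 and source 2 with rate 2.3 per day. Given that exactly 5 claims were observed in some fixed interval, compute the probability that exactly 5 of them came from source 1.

0.0248

Given the total, each event is independently from source 1 with probability p = λ_1/(λ_1+λ_2) = 2.1/4.4 ≈ 0.4773.
So K ~ Binomial(5, 2.1/4.4): P(K = 5) = C(5,5) · (2.1/4.4)^5 · (2.3/4.4)^0 ≈ 0.0248.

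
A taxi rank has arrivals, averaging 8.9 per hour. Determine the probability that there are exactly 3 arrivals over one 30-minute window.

0.1715

Over the interval, μ = 8.9 × 0.5 = 4.45 (a 30-minute window = 0.5 hours).
P(N = 3) = e^(−μ) μ^3/3! = e^(−4.45) · 4.45^3/6 ≈ 0.1715.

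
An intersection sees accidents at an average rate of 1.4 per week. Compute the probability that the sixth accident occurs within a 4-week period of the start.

0.4881

Over the interval, μ = 1.4 × 4 = 5.6 (a 4-week period = 4 weeks).
The sixth arrival falls in the interval iff at least 6 events occur there: P(S_6 ≤ t) = P(N ≥ 6) = 1 − P(N ≤ 5) ≈ 0.4881.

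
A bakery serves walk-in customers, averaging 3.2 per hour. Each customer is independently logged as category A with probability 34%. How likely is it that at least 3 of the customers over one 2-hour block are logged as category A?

Thinning: the customers that are logged as category A themselves form a Poisson process with rate 0.34 × 3.2 = 1.088 per hour.
Over the interval, μ = 1.088 × 2 = 2.176 (a 2-hour block = 2 hours).
P(N ≥ 3) = 1 − P(N ≤ 2) ≈ 0.3708.

0.3708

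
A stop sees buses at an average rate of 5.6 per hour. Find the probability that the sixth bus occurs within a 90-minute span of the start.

Over the interval, μ = 5.6 × 1.5 = 8.4 (a 90-minute span = 1.5 hours).
The sixth arrival falls in the interval iff at least 6 events occur there: P(S_6 ≤ t) = P(N ≥ 6) = 1 − P(N ≤ 5) ≈ 0.8427.

0.8427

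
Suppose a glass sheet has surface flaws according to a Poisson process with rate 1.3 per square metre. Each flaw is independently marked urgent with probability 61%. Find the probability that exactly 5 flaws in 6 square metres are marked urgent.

0.1744

Thinning: the flaws that are marked urgent themselves form a Poisson process with rate 0.61 × 1.3 = 0.793 per square metre.
Over the interval, μ = 0.793 × 6 = 4.758 (6 square metres).
P(N = 5) = e^(−4.758) · 4.758^5/5! ≈ 0.1744.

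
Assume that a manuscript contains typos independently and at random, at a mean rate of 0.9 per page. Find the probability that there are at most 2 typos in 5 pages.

Over the interval, μ = 0.9 × 5 = 4.5 (5 pages).
P(N ≤ 2) = Σ_{j=0}^{2} e^(−μ) μ^j/j! ≈ 0.1736.

0.1736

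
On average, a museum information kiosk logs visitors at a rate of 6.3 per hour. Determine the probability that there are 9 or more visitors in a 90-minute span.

Over the interval, μ = 6.3 × 1.5 = 9.45 (a 90-minute span = 1.5 hours).
P(N ≥ 9) = 1 − P(N ≤ 8) = 1 − Σ_{j=0}^{8} e^(−μ) μ^j/j! ≈ 0.6020.

0.6020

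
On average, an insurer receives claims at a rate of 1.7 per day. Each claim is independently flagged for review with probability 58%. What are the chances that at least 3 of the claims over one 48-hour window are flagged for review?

Thinning: the claims that are flagged for review themselves form a Poisson process with rate 0.58 × 1.7 = 0.986 per day.
Over the interval, μ = 0.986 × 2 = 1.972 (a 48-hour window = 2 days).
P(N ≥ 3) = 1 − P(N ≤ 2) ≈ 0.3157.

0.3157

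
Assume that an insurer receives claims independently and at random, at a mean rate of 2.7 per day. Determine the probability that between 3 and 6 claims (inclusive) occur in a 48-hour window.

0.6069

Over the interval, μ = 2.7 × 2 = 5.4 (a 48-hour window = 2 days).
P(3 ≤ N ≤ 6) = Σ_{j=3}^{6} e^(−5.4) · 5.4^j/j! ≈ 0.6069.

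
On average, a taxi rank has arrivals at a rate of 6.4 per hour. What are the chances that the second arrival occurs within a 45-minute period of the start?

Over the interval, μ = 6.4 × 0.75 = 4.8 (a 45-minute period = 0.75 hours).
The second arrival falls in the interval iff at least 2 events occur there: P(S_2 ≤ t) = P(N ≥ 2) = 1 − P(N ≤ 1) ≈ 0.9523.

0.9523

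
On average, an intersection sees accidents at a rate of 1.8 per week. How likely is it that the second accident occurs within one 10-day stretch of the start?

Over the interval, μ = 1.8 × 10/7 ≈ 2.57143 (a 10-day stretch = 10/7 weeks).
The second arrival falls in the interval iff at least 2 events occur there: P(S_2 ≤ t) = P(N ≥ 2) = 1 − P(N ≤ 1) ≈ 0.7270.

0.7270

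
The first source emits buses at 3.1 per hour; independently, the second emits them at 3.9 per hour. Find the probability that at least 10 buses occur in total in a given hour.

0.1695

Independent Poisson processes superpose: combined rate λ = 3.1 + 3.9 = 7 per hour.
So μ = 7.
P(N ≥ 10) = 1 − P(N ≤ 9) ≈ 0.1695.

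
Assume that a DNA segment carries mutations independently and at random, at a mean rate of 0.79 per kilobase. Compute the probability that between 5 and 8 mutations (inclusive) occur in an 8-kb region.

0.5680

Over the interval, μ = 0.79 × 8 = 6.32 (an 8-kb region = 8 kilobases).
P(5 ≤ N ≤ 8) = Σ_{j=5}^{8} e^(−6.32) · 6.32^j/j! ≈ 0.5680.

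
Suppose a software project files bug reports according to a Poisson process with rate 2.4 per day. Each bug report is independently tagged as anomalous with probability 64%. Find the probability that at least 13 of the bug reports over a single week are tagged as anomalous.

Thinning: the bug reports that are tagged as anomalous themselves form a Poisson process with rate 0.64 × 2.4 = 1.536 per day.
Over the interval, μ = 1.536 × 7 = 10.752 (a week = 7 days).
P(N ≥ 13) = 1 − P(N ≤ 12) ≈ 0.2845.

0.2845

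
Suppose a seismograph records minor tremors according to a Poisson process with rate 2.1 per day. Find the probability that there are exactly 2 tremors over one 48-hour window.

Over the interval, μ = 2.1 × 2 = 4.2 (a 48-hour window = 2 days).
P(N = 2) = e^(−μ) μ^2/2! = e^(−4.2) · 4.2^2/2 ≈ 0.1323.

0.1323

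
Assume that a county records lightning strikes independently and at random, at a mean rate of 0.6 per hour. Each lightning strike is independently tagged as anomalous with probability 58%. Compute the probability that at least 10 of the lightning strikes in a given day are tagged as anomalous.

0.3279

Thinning: the lightning strikes that are tagged as anomalous themselves form a Poisson process with rate 0.58 × 0.6 = 0.348 per hour.
Over the interval, μ = 0.348 × 24 = 8.352 (a day = 24 hours).
P(N ≥ 10) = 1 − P(N ≤ 9) ≈ 0.3279.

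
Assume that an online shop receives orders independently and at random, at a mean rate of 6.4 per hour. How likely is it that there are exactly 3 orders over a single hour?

0.0726

With mean μ = 6.4 per hour,
P(N = 3) = e^(−μ) μ^3/3! = e^(−6.4) · 6.4^3/6 ≈ 0.0726.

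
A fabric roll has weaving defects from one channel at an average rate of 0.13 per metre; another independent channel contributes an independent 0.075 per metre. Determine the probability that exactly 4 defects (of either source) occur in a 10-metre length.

Independent Poisson processes superpose: combined rate λ = 0.13 + 0.075 = 0.205 per metre.
Over the interval, μ = 0.205 × 10 = 2.05 (a 10-metre length = 10 metres).
P(N = 4) = e^(−2.05) · 2.05^4/4! ≈ 0.0947.

0.0947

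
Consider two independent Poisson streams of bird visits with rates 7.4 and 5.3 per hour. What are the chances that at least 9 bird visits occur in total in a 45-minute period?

Independent Poisson processes superpose: combined rate λ = 7.4 + 5.3 = 12.7 per hour.
Over the interval, μ = 12.7 × 0.75 = 9.525 (a 45-minute period = 0.75 hours).
P(N ≥ 9) = 1 − P(N ≤ 8) ≈ 0.6112.

0.6112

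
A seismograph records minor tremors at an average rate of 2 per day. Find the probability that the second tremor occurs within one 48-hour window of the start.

0.9084

Over the interval, μ = 2 × 2 = 4 (a 48-hour window = 2 days).
The second arrival falls in the interval iff at least 2 events occur there: P(S_2 ≤ t) = P(N ≥ 2) = 1 − P(N ≤ 1) ≈ 0.9084.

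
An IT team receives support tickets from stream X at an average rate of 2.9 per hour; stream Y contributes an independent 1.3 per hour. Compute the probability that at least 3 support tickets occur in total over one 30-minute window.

0.3504

Independent Poisson processes superpose: combined rate λ = 2.9 + 1.3 = 4.2 per hour.
Over the interval, μ = 4.2 × 0.5 = 2.1 (a 30-minute window = 0.5 hours).
P(N ≥ 3) = 1 − P(N ≤ 2) ≈ 0.3504.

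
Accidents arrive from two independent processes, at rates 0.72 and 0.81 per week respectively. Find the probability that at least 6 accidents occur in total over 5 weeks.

Independent Poisson processes superpose: combined rate λ = 0.72 + 0.81 = 1.53 per week.
Over the interval, μ = 1.53 × 5 = 7.65 (5 weeks).
P(N ≥ 6) = 1 − P(N ≤ 5) ≈ 0.7746.

0.7746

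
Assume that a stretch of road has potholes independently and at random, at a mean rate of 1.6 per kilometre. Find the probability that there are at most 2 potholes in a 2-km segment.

0.3799

Over the interval, μ = 1.6 × 2 = 3.2 (a 2-km segment = 2 kilometres).
P(N ≤ 2) = Σ_{j=0}^{2} e^(−μ) μ^j/j! ≈ 0.3799.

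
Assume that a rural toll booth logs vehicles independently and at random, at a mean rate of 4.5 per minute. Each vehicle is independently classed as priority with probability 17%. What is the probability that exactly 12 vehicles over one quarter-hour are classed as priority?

Thinning: the vehicles that are classed as priority themselves form a Poisson process with rate 0.17 × 4.5 = 0.765 per minute.
Over the interval, μ = 0.765 × 15 = 11.475 (a quarter-hour = 15 minutes).
P(N = 12) = e^(−11.475) · 11.475^12/12! ≈ 0.1130.

0.1130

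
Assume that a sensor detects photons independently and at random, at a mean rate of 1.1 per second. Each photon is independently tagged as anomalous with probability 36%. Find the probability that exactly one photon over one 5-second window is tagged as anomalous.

Thinning: the photons that are tagged as anomalous themselves form a Poisson process with rate 0.36 × 1.1 = 0.396 per second.
Over the interval, μ = 0.396 × 5 = 1.98 (a 5-second window = 5 seconds).
P(N = 1) = e^(−1.98) · 1.98^1/1! ≈ 0.2734.

0.2734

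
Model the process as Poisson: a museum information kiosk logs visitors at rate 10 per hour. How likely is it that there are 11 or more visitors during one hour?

With mean μ = 10 per hour,
P(N ≥ 11) = 1 − P(N ≤ 10) = 1 − Σ_{j=0}^{10} e^(−μ) μ^j/j! ≈ 0.4170.

0.4170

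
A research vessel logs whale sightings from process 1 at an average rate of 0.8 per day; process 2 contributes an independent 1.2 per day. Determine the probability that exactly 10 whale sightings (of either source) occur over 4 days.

Independent Poisson processes superpose: combined rate λ = 0.8 + 1.2 = 2 per day.
Over the interval, μ = 2 × 4 = 8 (4 days).
P(N = 10) = e^(−8) · 8^10/10! ≈ 0.0993.

0.0993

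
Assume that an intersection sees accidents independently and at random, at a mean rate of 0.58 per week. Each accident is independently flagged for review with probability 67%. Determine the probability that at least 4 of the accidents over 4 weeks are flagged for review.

0.0727

Thinning: the accidents that are flagged for review themselves form a Poisson process with rate 0.67 × 0.58 = 0.3886 per week.
Over the interval, μ = 0.3886 × 4 = 1.5544 (4 weeks).
P(N ≥ 4) = 1 − P(N ≤ 3) ≈ 0.0727.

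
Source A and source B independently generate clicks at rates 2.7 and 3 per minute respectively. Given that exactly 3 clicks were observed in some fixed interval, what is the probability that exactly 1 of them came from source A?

Given the total, each event is independently from source A with probability p = λ_A/(λ_A+λ_B) = 2.7/5.7 ≈ 0.4737.
So K ~ Binomial(3, 2.7/5.7): P(K = 1) = C(3,1) · (2.7/5.7)^1 · (3/5.7)^2 ≈ 0.3936.

0.3936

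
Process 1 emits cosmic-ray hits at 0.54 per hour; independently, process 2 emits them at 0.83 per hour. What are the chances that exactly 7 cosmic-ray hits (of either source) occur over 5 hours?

Independent Poisson processes superpose: combined rate λ = 0.54 + 0.83 = 1.37 per hour.
Over the interval, μ = 1.37 × 5 = 6.85 (5 hours).
P(N = 7) = e^(−6.85) · 6.85^7/7! ≈ 0.1488.

0.1488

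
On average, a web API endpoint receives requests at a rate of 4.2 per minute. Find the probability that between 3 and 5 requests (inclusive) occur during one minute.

With mean μ = 4.2 per minute,
P(3 ≤ N ≤ 5) = Σ_{j=3}^{5} e^(−4.2) · 4.2^j/j! ≈ 0.5429.

0.5429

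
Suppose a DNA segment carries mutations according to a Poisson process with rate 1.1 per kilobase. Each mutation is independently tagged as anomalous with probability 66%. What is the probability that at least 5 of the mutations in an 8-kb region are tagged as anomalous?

0.6884

Thinning: the mutations that are tagged as anomalous themselves form a Poisson process with rate 0.66 × 1.1 = 0.726 per kilobase.
Over the interval, μ = 0.726 × 8 = 5.808 (an 8-kb region = 8 kilobases).
P(N ≥ 5) = 1 − P(N ≤ 4) ≈ 0.6884.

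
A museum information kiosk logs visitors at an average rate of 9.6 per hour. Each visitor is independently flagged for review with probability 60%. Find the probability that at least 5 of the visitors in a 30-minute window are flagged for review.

Thinning: the visitors that are flagged for review themselves form a Poisson process with rate 0.6 × 9.6 = 5.76 per hour.
Over the interval, μ = 5.76 × 0.5 = 2.88 (a 30-minute window = 0.5 hours).
P(N ≥ 5) = 1 − P(N ≤ 4) ≈ 0.1650.

0.1650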